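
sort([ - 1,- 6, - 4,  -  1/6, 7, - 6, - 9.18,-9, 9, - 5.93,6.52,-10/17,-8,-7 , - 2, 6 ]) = [-9.18, - 9,-8, - 7, - 6,-6, - 5.93,-4, - 2,  -  1,-10/17, - 1/6, 6 , 6.52 , 7, 9]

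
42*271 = 11382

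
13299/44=1209/4 =302.25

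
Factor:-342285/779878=  -  2^( - 1)*3^1*5^1* 11^ ( - 1 )*19^1*1201^1*35449^( - 1 )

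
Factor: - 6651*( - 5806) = 38615706= 2^1*3^2*739^1*2903^1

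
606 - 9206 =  - 8600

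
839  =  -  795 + 1634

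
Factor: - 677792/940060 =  - 169448/235015=- 2^3*5^( - 1)*11^( - 1)*59^1*359^1*4273^ (  -  1 ) 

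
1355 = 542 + 813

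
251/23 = 10 + 21/23 = 10.91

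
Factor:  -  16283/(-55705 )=5^ ( - 1 )*13^ ( - 1 )*19^1 = 19/65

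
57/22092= 19/7364 = 0.00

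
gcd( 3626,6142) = 74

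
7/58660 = 1/8380 = 0.00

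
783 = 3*261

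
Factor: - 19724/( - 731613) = 2^2 * 3^( - 1)*4931^1*243871^ (-1)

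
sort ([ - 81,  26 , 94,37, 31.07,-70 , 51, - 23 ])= [  -  81 ,-70, - 23,26, 31.07, 37,  51, 94 ] 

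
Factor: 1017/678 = 3/2 = 2^(- 1)*3^1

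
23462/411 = 23462/411 =57.09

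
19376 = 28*692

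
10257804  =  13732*747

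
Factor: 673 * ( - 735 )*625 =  - 3^1*5^5 * 7^2*673^1=- 309159375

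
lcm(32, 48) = 96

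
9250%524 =342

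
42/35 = 6/5 = 1.20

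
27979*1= 27979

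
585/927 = 65/103 = 0.63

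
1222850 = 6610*185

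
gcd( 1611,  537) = 537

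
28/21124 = 7/5281 = 0.00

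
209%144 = 65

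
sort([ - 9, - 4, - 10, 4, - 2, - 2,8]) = [-10, - 9, - 4, - 2, - 2  ,  4, 8]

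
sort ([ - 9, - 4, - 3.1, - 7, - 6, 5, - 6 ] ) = [  -  9,-7, - 6, - 6, - 4, - 3.1 , 5 ]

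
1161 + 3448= 4609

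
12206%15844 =12206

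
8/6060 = 2/1515 = 0.00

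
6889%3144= 601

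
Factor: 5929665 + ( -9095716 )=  - 3166051 = -  7^1*452293^1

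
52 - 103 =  - 51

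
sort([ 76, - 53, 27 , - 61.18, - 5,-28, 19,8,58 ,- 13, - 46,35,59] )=[ - 61.18, - 53, - 46,- 28, - 13, - 5,8,19, 27,35,58,59,76] 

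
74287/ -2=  - 74287/2=-37143.50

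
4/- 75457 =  - 4/75457 = - 0.00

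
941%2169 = 941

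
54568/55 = 54568/55 = 992.15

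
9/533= 9/533 =0.02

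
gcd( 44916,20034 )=6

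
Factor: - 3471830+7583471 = 3^4*23^1*2207^1 = 4111641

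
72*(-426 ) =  - 30672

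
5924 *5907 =34993068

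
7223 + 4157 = 11380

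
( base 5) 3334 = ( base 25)ij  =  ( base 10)469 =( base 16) 1d5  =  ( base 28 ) gl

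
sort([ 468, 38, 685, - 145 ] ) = [ - 145,38,  468, 685 ]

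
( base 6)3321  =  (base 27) 11d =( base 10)769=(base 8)1401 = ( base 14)3CD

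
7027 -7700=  - 673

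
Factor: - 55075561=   - 31^1*43^1* 79^1 * 523^1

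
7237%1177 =175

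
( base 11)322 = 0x183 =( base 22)HD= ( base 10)387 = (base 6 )1443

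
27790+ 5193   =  32983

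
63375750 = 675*93890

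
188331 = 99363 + 88968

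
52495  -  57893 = - 5398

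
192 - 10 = 182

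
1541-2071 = - 530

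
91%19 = 15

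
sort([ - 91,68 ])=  [-91, 68]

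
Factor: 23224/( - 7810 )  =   - 11612/3905 = - 2^2*5^(-1)*11^(-1)*71^ ( - 1)*2903^1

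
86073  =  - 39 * ( - 2207 ) 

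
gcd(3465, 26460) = 315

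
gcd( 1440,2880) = 1440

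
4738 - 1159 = 3579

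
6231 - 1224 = 5007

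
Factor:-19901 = -7^1*2843^1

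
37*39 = 1443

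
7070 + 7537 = 14607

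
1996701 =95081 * 21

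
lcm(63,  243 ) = 1701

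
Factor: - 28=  - 2^2 * 7^1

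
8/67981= 8/67981 = 0.00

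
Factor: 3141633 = 3^1*11^1*31^1*37^1 * 83^1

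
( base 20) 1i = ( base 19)20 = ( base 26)1C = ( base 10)38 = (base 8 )46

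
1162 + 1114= 2276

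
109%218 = 109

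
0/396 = 0=0.00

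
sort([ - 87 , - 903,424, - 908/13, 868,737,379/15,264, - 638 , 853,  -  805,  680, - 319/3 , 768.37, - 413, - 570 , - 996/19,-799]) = [ - 903 , - 805 ,-799, - 638,  -  570, - 413, - 319/3, - 87, - 908/13, - 996/19, 379/15, 264 , 424  ,  680,737,768.37,853,868]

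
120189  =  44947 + 75242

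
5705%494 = 271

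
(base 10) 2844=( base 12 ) 1790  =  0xB1C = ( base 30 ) 34O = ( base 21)699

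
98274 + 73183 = 171457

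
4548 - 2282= 2266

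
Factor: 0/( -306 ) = 0 = 0^1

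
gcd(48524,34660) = 6932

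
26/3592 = 13/1796 = 0.01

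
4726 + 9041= 13767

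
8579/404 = 21+ 95/404 = 21.24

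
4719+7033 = 11752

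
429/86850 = 143/28950 = 0.00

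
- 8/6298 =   -  1  +  3145/3149 = -0.00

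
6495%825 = 720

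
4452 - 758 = 3694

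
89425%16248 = 8185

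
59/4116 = 59/4116  =  0.01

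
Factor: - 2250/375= - 6 = -2^1*3^1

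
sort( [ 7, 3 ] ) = [3, 7 ] 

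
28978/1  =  28978 = 28978.00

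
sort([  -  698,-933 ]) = [-933,  -  698]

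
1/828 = 1/828 = 0.00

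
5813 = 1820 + 3993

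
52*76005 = 3952260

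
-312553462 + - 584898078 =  - 897451540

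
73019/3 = 73019/3 = 24339.67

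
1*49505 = 49505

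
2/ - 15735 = -2/15735 = - 0.00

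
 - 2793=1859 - 4652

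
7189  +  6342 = 13531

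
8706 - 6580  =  2126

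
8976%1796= 1792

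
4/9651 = 4/9651 = 0.00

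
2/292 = 1/146 = 0.01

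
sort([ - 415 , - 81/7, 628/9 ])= [ - 415, - 81/7, 628/9]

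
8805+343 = 9148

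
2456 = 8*307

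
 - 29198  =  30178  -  59376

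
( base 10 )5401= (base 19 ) ei5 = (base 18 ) gc1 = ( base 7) 21514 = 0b1010100011001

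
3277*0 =0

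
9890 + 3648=13538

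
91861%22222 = 2973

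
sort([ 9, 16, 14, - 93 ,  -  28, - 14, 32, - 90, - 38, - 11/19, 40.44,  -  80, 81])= [ - 93,  -  90,  -  80, - 38, - 28,  -  14,-11/19,  9,14,16, 32,40.44, 81] 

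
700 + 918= 1618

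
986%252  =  230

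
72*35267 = 2539224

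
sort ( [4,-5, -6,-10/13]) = [ - 6, - 5,-10/13,4]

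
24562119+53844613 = 78406732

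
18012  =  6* 3002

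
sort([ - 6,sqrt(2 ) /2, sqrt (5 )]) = [ - 6  ,  sqrt( 2)/2,  sqrt ( 5)]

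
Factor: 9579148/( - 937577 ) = - 2^2*937577^( - 1)*2394787^1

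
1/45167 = 1/45167 = 0.00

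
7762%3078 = 1606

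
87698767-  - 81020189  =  168718956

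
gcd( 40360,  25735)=5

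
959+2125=3084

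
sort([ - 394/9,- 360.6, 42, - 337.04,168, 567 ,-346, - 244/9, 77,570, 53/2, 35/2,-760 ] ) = [-760, - 360.6, - 346, - 337.04, - 394/9, - 244/9, 35/2,53/2, 42,  77,  168,567,570] 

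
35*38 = 1330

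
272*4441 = 1207952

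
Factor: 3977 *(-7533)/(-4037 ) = 3^5*11^(  -  1 )*31^1* 41^1*97^1*367^(-1 ) = 29958741/4037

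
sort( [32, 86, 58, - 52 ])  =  [ - 52, 32,58, 86 ] 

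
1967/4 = 1967/4=491.75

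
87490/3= 29163+ 1/3 =29163.33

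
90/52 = 45/26=1.73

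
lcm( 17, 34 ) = 34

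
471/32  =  471/32 =14.72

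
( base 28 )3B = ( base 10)95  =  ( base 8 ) 137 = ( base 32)2v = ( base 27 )3e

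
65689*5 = 328445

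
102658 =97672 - -4986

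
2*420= 840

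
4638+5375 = 10013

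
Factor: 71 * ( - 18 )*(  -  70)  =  2^2*3^2*5^1*7^1*71^1 = 89460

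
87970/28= 43985/14 = 3141.79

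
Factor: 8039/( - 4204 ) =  -2^( - 2)*1051^( - 1 )*8039^1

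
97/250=97/250 = 0.39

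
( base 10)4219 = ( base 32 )43R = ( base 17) EA3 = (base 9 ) 5707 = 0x107b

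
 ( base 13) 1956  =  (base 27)559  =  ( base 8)7315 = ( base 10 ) 3789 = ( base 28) 4n9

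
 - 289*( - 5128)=1481992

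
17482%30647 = 17482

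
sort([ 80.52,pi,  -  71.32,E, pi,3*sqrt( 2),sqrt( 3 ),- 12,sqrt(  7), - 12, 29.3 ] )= [-71.32, - 12,-12, sqrt(3) , sqrt( 7),E, pi,pi,3*sqrt(2),29.3, 80.52]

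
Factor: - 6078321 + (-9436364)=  - 15514685 = -  5^1 * 239^1*12983^1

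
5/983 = 5/983= 0.01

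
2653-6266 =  - 3613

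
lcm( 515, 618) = 3090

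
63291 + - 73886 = - 10595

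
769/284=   2+201/284 =2.71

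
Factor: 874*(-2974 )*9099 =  - 2^2*3^3*19^1*23^1*337^1*1487^1 = - 23650812324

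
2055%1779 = 276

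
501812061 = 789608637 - 287796576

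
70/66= 1+2/33 =1.06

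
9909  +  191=10100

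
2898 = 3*966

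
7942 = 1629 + 6313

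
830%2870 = 830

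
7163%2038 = 1049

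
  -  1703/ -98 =17 + 37/98 = 17.38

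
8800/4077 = 2 + 646/4077  =  2.16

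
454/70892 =227/35446 =0.01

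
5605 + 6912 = 12517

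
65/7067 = 65/7067=0.01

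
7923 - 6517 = 1406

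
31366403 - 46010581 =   -  14644178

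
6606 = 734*9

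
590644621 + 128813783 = 719458404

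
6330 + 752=7082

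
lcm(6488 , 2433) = 19464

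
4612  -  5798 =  - 1186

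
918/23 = 918/23= 39.91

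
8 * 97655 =781240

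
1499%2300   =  1499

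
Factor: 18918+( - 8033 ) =5^1 * 7^1 * 311^1 = 10885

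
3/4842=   1/1614 = 0.00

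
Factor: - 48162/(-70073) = 2^1 * 3^1 * 23^1*79^(  -  1) *349^1*887^(-1) 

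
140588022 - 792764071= - 652176049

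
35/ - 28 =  - 2+3/4 = -1.25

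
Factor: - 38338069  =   -7^1 * 11^1 * 43^1 * 11579^1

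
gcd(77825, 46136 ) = 1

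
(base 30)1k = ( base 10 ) 50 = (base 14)38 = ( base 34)1g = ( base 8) 62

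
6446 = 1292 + 5154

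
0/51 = 0 = 0.00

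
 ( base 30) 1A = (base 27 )1D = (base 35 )15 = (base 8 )50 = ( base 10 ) 40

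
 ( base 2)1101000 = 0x68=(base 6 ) 252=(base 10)104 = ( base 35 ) 2y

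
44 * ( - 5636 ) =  - 247984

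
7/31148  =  7/31148  =  0.00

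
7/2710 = 7/2710 = 0.00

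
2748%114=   12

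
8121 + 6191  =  14312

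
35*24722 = 865270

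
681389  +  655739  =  1337128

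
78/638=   39/319 = 0.12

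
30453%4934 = 849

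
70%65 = 5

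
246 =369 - 123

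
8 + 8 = 16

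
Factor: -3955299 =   -  3^1*173^1*7621^1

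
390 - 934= - 544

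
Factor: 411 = 3^1*137^1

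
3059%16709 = 3059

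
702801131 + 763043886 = 1465845017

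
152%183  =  152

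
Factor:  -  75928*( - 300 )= 2^5*3^1 * 5^2* 9491^1 = 22778400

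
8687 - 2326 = 6361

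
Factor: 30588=2^2*3^1*2549^1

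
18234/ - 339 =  - 6078/113 = - 53.79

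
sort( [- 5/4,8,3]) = [ - 5/4, 3,8]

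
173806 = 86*2021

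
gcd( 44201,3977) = 1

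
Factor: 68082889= 7^1  *  43^1*226189^1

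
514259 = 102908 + 411351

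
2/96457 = 2/96457 = 0.00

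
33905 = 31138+2767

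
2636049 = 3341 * 789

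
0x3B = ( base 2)111011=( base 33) 1Q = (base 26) 27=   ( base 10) 59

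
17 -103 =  - 86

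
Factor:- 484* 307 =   -  148588 = - 2^2*11^2*307^1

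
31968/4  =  7992 = 7992.00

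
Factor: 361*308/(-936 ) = - 27797/234 = -  2^(  -  1)*3^(-2 )*7^1*11^1*13^( - 1)*19^2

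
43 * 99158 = 4263794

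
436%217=2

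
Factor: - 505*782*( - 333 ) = 2^1*3^2 * 5^1 * 17^1* 23^1 *37^1* 101^1= 131505030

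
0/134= 0 = 0.00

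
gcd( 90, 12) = 6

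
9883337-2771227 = 7112110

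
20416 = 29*704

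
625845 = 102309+523536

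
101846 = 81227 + 20619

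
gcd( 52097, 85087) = 1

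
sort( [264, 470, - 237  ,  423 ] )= [  -  237,264, 423, 470 ] 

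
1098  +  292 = 1390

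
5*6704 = 33520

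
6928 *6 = 41568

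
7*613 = 4291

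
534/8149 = 534/8149 = 0.07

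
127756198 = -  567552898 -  - 695309096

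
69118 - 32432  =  36686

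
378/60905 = 378/60905 = 0.01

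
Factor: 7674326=2^1*11^1 * 348833^1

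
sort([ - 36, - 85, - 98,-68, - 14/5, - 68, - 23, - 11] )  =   [-98, - 85,- 68, - 68,-36, - 23, - 11,  -  14/5]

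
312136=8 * 39017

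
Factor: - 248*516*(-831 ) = 106341408=2^5*3^2 * 31^1*43^1*277^1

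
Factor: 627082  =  2^1*241^1*1301^1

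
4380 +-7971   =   -3591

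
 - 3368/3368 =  - 1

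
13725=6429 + 7296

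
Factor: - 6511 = -17^1*383^1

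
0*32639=0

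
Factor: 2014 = 2^1*19^1*53^1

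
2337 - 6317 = -3980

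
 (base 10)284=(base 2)100011100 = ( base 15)13E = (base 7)554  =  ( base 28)a4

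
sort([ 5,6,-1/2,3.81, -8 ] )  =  [ -8,-1/2,3.81, 5, 6]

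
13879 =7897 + 5982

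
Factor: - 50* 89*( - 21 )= 93450 = 2^1*3^1*5^2*7^1 * 89^1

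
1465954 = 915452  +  550502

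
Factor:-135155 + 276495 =2^2*5^1 * 37^1*191^1 = 141340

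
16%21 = 16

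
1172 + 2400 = 3572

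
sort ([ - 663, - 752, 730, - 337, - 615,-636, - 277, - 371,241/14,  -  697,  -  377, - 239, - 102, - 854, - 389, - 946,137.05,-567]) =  [ - 946, - 854, - 752, - 697, - 663,- 636, - 615, - 567, - 389, - 377, - 371,-337, - 277, - 239,-102 , 241/14,137.05 , 730]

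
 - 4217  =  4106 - 8323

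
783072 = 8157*96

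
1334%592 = 150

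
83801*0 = 0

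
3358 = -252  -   - 3610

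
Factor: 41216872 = 2^3*5152109^1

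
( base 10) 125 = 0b1111101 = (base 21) 5k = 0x7d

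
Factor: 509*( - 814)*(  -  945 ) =391538070= 2^1*3^3*5^1*7^1*11^1*37^1*509^1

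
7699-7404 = 295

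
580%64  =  4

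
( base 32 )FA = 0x1EA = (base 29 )gq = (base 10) 490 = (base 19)16f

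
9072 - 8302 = 770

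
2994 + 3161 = 6155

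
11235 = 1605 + 9630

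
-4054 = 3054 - 7108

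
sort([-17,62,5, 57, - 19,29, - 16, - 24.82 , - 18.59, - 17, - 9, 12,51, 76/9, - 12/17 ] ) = [ - 24.82, -19, - 18.59, -17, - 17, - 16, - 9, - 12/17,5, 76/9,12  ,  29,51,57,62]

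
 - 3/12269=-3/12269 = - 0.00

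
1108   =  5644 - 4536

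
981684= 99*9916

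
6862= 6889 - 27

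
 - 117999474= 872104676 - 990104150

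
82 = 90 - 8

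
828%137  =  6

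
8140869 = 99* 82231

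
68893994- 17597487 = 51296507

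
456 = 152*3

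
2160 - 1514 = 646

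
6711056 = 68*98692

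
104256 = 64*1629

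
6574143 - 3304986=3269157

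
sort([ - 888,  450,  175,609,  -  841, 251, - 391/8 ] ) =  [-888  , - 841, - 391/8,175,251, 450,609]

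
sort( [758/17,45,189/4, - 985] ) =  [ -985,758/17, 45, 189/4 ]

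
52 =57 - 5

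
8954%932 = 566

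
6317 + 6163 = 12480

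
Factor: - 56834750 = - 2^1*5^3*7^1 * 47^1*691^1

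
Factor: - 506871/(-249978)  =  168957/83326   =  2^( - 1 ) * 3^2*61^( - 1)*683^ (  -  1)*18773^1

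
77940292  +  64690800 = 142631092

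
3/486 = 1/162 = 0.01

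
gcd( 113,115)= 1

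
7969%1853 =557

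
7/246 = 7/246 = 0.03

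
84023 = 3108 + 80915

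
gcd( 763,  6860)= 7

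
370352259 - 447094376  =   - 76742117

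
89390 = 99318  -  9928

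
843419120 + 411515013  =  1254934133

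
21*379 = 7959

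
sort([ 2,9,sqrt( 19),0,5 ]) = [ 0,2, sqrt( 19),5, 9 ]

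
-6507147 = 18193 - 6525340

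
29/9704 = 29/9704 = 0.00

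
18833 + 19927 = 38760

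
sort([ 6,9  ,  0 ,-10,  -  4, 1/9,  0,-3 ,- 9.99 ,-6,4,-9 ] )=[-10,- 9.99, - 9, - 6,-4, - 3, 0,0 , 1/9,  4,6, 9 ] 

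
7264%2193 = 685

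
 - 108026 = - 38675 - 69351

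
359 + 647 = 1006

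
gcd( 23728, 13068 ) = 4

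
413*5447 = 2249611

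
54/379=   54/379 = 0.14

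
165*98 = 16170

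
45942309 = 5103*9003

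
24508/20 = 1225+2/5 = 1225.40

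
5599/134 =5599/134 = 41.78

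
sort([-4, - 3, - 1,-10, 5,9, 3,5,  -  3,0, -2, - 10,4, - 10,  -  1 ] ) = [ - 10,  -  10,  -  10,  -  4, - 3, - 3,  -  2 , - 1,-1,  0, 3 , 4,5,5,9] 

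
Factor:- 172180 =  - 2^2*5^1 * 8609^1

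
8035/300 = 1607/60 = 26.78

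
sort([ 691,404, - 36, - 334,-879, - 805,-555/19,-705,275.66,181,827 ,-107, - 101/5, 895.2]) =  [ - 879, - 805, - 705, - 334, - 107, - 36, - 555/19, - 101/5, 181,275.66,404,691 , 827,895.2 ]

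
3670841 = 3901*941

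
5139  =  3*1713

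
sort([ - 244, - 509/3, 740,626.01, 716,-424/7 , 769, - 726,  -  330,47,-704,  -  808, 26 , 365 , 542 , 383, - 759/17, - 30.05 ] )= [ - 808, - 726,-704,-330 ,-244,  -  509/3,-424/7, - 759/17, - 30.05,26,47,365,383, 542, 626.01,716 , 740 , 769]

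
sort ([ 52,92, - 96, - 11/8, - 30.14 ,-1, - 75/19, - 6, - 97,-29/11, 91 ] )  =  [ - 97, - 96, - 30.14,-6, - 75/19, - 29/11 , - 11/8, - 1,  52,  91,92]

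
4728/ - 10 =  -2364/5 = - 472.80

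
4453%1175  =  928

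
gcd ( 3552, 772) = 4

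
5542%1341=178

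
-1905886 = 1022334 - 2928220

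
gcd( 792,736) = 8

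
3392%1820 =1572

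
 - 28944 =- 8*3618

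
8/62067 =8/62067  =  0.00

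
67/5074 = 67/5074 = 0.01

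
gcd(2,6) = 2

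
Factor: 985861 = 43^1*101^1*227^1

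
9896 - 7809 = 2087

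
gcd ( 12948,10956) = 996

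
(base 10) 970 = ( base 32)ua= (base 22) 202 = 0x3CA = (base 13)598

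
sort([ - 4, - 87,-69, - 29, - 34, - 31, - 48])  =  [- 87, - 69, - 48, - 34 ,-31, - 29, - 4]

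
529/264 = 2 + 1/264  =  2.00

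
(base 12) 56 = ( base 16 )42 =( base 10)66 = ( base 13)51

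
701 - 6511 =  - 5810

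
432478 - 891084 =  - 458606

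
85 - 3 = 82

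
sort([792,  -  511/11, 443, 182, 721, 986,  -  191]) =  [ - 191,-511/11, 182,443, 721, 792,986]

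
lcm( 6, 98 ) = 294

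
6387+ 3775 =10162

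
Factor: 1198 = 2^1*599^1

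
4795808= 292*16424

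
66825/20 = 13365/4 =3341.25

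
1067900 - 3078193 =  -2010293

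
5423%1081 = 18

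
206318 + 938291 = 1144609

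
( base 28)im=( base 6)2234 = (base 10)526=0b1000001110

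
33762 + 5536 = 39298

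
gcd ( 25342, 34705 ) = 1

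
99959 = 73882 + 26077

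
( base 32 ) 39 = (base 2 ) 1101001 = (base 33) 36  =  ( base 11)96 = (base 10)105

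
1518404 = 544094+974310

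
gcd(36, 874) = 2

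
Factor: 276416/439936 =617/982 = 2^( - 1) *491^( - 1) * 617^1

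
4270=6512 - 2242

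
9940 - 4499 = 5441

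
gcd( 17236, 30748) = 4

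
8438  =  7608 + 830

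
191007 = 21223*9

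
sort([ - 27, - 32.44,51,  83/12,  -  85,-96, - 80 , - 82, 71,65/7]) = [ -96, - 85,- 82, - 80,-32.44, - 27 , 83/12,65/7,51, 71 ] 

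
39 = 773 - 734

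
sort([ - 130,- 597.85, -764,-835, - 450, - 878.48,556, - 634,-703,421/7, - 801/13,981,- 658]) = [ - 878.48, - 835,  -  764,-703, - 658, - 634, - 597.85,-450,-130,-801/13,  421/7, 556,981] 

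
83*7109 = 590047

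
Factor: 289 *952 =275128 = 2^3 *7^1*17^3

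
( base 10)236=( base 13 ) 152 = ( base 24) 9k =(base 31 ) 7J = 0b11101100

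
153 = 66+87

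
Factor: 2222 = 2^1*11^1 * 101^1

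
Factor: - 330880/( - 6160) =2^3 *7^( - 1 )*47^1 = 376/7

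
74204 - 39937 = 34267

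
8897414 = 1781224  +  7116190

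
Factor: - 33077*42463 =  - 1404548651 = - 11^1*31^1*97^1*42463^1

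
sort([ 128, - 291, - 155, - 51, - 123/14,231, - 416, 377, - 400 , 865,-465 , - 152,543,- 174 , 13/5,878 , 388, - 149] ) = [-465, - 416,  -  400, - 291, - 174, - 155, - 152,  -  149 ,-51, - 123/14,13/5,128,231,377, 388 , 543, 865, 878 ]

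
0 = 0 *97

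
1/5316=1/5316 = 0.00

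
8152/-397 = -21 + 185/397 = - 20.53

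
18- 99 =-81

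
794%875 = 794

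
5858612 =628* 9329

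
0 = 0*995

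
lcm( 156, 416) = 1248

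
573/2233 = 573/2233 = 0.26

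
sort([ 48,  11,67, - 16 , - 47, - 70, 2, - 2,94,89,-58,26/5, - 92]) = [ - 92, - 70, - 58,  -  47,-16, - 2,2 , 26/5,11  ,  48 , 67,89 , 94] 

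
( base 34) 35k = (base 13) 1885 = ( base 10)3658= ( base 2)111001001010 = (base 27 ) 50d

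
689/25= 27+ 14/25 = 27.56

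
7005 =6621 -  - 384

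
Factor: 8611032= 2^3*3^1*358793^1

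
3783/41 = 3783/41 = 92.27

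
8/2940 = 2/735 =0.00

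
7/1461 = 7/1461 = 0.00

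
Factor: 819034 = 2^1*409517^1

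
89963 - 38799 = 51164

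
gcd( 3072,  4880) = 16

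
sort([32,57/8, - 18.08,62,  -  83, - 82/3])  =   [ -83,-82/3,-18.08, 57/8, 32, 62 ] 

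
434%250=184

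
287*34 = 9758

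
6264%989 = 330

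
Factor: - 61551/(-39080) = 2^(  -  3)*3^2*5^(-1)*7^1 = 63/40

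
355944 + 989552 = 1345496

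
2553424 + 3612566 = 6165990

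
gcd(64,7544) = 8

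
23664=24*986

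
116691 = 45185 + 71506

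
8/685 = 8/685=0.01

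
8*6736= 53888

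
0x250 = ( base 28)L4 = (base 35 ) GW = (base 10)592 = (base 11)499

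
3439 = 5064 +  - 1625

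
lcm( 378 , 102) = 6426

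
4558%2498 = 2060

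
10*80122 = 801220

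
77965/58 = 77965/58 = 1344.22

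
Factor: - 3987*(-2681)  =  10689147 = 3^2*7^1*383^1*443^1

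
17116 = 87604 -70488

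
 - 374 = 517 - 891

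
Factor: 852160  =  2^6*5^1* 2663^1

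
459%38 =3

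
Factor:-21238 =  - 2^1*7^1 * 37^1 * 41^1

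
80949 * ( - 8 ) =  - 647592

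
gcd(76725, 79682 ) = 1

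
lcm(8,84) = 168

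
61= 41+20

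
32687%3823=2103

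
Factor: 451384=2^3*17^1 * 3319^1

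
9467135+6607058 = 16074193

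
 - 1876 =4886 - 6762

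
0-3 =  - 3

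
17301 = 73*237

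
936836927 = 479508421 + 457328506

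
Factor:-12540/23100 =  - 5^ ( - 1)*7^( - 1)*  19^1  =  - 19/35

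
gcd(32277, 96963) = 3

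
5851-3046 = 2805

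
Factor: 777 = 3^1*7^1*37^1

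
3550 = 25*142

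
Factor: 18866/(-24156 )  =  -9433/12078 = - 2^(-1 )*3^( - 2)*11^(-1 )*61^( - 1)*9433^1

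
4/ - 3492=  - 1 + 872/873=- 0.00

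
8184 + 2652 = 10836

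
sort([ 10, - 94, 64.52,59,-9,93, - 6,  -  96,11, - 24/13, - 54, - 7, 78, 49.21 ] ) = [  -  96, - 94, - 54,- 9 , - 7, - 6, - 24/13,10,11, 49.21,59,64.52,78 , 93 ]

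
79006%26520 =25966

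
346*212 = 73352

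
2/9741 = 2/9741  =  0.00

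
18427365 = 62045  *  297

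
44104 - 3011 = 41093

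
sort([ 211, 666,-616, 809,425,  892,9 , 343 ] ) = [-616, 9,211,343,425, 666,  809,  892]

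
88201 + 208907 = 297108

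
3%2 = 1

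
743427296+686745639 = 1430172935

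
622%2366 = 622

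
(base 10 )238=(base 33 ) 77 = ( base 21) B7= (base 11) 1A7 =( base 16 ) EE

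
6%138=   6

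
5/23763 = 5/23763 = 0.00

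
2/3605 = 2/3605= 0.00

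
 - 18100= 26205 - 44305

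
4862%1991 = 880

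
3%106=3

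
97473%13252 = 4709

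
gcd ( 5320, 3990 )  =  1330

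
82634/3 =27544 + 2/3=27544.67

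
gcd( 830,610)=10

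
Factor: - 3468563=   -  7^2*71^1*997^1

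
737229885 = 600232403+136997482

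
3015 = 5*603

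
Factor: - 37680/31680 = - 2^( - 2)*3^(-1)*11^(-1)*157^1 = -157/132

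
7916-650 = 7266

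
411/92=4 + 43/92= 4.47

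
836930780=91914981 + 745015799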